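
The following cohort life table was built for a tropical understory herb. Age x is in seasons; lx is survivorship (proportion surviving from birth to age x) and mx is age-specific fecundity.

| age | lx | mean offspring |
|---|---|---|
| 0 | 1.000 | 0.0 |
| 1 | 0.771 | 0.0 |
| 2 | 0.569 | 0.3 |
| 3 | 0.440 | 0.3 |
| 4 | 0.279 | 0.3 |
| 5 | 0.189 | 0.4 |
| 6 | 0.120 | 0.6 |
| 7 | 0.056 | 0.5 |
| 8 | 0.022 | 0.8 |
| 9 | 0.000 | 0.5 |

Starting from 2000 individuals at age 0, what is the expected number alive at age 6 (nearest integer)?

Expected survivors = N0 · l_6 = 2000 × 0.120 = 240 → 240

240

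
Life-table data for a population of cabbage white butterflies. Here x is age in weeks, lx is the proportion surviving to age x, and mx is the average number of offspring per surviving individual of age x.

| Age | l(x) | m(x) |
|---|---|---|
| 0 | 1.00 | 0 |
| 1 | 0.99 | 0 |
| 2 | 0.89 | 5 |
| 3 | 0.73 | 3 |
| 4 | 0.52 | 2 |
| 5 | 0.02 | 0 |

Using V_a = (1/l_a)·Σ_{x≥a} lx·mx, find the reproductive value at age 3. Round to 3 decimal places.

lx·mx for x ≥ 3: 2.19, 1.04, 0 → sum = 3.23
V_3 = 3.23 / l_3 = 3.23 / 0.73 = 4.424658… → 4.425

4.425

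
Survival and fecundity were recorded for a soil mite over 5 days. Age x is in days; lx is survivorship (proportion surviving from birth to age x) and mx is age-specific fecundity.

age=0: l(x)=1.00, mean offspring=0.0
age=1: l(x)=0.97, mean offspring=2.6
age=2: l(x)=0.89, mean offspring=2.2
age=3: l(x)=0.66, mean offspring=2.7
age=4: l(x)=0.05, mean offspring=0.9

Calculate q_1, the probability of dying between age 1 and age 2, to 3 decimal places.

q_1 = (l_1 − l_2) / l_1 = (0.97 − 0.89) / 0.97
     = 0.08 / 0.97 = 0.082474… → 0.082

0.082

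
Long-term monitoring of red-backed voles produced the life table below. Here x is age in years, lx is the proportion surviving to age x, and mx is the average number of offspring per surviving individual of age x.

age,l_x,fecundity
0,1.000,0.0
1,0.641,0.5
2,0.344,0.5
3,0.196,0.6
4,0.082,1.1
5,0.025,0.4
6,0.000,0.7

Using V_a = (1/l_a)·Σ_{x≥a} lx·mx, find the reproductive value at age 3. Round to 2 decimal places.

lx·mx for x ≥ 3: 0.1176, 0.0902, 0.01, 0 → sum = 0.2178
V_3 = 0.2178 / l_3 = 0.2178 / 0.196 = 1.111224… → 1.11

1.11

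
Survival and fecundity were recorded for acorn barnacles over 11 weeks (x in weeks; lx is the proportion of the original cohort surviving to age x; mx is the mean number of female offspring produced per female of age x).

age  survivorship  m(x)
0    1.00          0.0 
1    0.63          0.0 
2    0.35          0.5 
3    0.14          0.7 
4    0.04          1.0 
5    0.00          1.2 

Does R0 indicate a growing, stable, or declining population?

R0 = Σ lx·mx = 0 + 0 + 0.175 + 0.098 + 0.04 + 0 = 0.313
R0 < 1, so the population is declining.

declining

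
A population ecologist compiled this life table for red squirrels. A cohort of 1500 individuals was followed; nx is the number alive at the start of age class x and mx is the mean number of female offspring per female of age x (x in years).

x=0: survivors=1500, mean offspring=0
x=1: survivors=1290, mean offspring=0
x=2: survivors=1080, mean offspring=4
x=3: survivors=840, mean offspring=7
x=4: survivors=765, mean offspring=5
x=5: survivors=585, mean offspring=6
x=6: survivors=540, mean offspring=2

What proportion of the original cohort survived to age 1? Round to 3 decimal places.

0.860

l_1 = n_1/n_0 = 1290/1500 = 0.86 → 0.860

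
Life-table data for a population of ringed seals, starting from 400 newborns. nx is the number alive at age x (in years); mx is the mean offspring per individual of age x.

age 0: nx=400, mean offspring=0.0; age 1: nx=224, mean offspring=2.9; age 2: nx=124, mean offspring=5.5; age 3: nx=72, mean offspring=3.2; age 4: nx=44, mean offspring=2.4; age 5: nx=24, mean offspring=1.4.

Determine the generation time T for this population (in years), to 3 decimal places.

lx = nx/n0 = nx/400: 1, 0.56, 0.31, 0.18, 0.11, 0.06
lx·mx: 0, 1.624, 1.705, 0.576, 0.264, 0.084 → R0 = 4.253
x·lx·mx: 0, 1.624, 3.41, 1.728, 1.056, 0.42 → Σ = 8.238
T = 8.238 / 4.253 = 1.936986… → 1.937

1.937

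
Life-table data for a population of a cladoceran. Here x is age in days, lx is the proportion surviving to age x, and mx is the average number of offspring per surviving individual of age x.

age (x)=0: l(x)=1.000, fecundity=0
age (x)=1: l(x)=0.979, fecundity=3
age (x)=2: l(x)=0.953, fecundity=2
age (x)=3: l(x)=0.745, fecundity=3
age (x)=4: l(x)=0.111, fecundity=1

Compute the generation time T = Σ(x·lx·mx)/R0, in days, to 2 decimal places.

1.93

lx·mx: 0, 2.937, 1.906, 2.235, 0.111 → R0 = 7.189
x·lx·mx: 0, 2.937, 3.812, 6.705, 0.444 → Σ = 13.898
T = 13.898 / 7.189 = 1.933231… → 1.93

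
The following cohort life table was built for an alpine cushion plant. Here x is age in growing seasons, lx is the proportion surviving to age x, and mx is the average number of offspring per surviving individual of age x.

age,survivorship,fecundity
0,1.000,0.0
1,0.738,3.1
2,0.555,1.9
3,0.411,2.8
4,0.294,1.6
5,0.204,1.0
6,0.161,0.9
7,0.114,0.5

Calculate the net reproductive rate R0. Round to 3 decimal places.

lx·mx by age: 0, 2.2878, 1.0545, 1.1508, 0.4704, 0.204, 0.1449, 0.057
R0 = Σ lx·mx = 5.3694 → 5.369

5.369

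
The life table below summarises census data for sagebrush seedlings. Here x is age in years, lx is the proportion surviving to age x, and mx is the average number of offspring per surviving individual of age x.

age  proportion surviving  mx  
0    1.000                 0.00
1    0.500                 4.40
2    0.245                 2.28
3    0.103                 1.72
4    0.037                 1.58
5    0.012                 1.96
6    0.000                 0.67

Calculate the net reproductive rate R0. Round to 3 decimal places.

lx·mx by age: 0, 2.2, 0.5586, 0.17716, 0.05846, 0.02352, 0
R0 = Σ lx·mx = 3.01774 → 3.018

3.018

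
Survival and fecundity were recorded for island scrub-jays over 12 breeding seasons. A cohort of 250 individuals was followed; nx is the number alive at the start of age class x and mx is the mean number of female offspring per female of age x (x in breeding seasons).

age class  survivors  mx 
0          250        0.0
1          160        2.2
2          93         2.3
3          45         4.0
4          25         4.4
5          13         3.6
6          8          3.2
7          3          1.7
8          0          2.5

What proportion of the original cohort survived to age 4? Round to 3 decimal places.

l_4 = n_4/n_0 = 25/250 = 0.1 → 0.100

0.100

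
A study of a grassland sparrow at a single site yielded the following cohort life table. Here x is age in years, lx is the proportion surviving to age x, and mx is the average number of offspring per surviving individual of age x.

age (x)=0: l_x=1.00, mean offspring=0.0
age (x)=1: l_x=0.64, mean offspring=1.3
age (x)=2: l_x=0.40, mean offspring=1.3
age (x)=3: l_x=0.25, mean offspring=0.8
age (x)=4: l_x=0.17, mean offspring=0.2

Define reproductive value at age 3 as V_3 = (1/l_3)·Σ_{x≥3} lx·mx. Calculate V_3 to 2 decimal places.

lx·mx for x ≥ 3: 0.2, 0.034 → sum = 0.234
V_3 = 0.234 / l_3 = 0.234 / 0.25 = 0.936 → 0.94

0.94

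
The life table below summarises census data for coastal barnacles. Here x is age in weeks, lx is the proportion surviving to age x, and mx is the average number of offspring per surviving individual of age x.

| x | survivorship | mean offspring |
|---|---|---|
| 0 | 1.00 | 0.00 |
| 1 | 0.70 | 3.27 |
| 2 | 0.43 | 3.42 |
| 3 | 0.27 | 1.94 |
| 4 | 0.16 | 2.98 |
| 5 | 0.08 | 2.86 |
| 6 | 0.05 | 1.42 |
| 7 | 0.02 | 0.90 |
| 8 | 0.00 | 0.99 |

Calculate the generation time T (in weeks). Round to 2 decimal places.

2.05

lx·mx: 0, 2.289, 1.4706, 0.5238, 0.4768, 0.2288, 0.071, 0.018, 0 → R0 = 5.078
x·lx·mx: 0, 2.289, 2.9412, 1.5714, 1.9072, 1.144, 0.426, 0.126, 0 → Σ = 10.4048
T = 10.4048 / 5.078 = 2.048996… → 2.05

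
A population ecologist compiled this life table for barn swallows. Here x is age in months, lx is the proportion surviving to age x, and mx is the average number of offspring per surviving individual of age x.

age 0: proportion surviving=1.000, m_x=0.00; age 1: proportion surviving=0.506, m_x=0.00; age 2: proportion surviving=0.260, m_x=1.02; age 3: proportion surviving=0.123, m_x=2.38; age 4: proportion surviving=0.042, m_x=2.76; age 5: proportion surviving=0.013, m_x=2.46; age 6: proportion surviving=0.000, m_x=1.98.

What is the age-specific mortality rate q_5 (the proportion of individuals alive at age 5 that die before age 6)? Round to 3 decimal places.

1.000

q_5 = (l_5 − l_6) / l_5 = (0.013 − 0) / 0.013
     = 0.013 / 0.013 = 1 → 1.000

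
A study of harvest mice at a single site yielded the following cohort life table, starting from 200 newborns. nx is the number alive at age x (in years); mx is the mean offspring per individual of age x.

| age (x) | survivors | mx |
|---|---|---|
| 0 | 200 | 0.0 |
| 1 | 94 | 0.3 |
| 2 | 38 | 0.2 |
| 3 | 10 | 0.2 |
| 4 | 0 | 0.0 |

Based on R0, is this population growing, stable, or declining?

lx = nx/n0 = nx/200: 1, 0.47, 0.19, 0.05, 0
R0 = Σ lx·mx = 0 + 0.141 + 0.038 + 0.01 + 0 = 0.189
R0 < 1, so the population is declining.

declining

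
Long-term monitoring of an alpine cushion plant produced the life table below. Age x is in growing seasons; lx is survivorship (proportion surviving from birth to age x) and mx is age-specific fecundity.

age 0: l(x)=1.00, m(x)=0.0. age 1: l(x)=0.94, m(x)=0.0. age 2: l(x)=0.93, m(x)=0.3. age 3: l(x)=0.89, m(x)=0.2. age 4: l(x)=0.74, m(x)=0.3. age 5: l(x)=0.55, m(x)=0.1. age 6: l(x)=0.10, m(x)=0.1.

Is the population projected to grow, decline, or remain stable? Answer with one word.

R0 = Σ lx·mx = 0 + 0 + 0.279 + 0.178 + 0.222 + 0.055 + 0.01 = 0.744
R0 < 1, so the population is declining.

declining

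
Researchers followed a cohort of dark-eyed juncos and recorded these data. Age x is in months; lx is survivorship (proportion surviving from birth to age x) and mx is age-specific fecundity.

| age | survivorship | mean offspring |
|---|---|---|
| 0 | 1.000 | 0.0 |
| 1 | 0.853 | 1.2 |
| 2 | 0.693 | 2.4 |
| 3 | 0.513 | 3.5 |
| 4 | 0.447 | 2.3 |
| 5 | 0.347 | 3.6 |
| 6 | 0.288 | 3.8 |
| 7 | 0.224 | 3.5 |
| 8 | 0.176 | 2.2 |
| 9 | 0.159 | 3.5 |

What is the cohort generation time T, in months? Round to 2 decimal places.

4.20

lx·mx: 0, 1.0236, 1.6632, 1.7955, 1.0281, 1.2492, 1.0944, 0.784, 0.3872, 0.5565 → R0 = 9.5817
x·lx·mx: 0, 1.0236, 3.3264, 5.3865, 4.1124, 6.246, 6.5664, 5.488, 3.0976, 5.0085 → Σ = 40.2554
T = 40.2554 / 9.5817 = 4.20128… → 4.20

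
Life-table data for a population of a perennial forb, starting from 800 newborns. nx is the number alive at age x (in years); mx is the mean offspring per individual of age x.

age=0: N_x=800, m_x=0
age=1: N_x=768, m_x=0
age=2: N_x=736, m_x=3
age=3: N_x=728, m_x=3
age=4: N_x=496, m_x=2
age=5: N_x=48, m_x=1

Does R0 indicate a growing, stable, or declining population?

lx = nx/n0 = nx/800: 1, 0.96, 0.92, 0.91, 0.62, 0.06
R0 = Σ lx·mx = 0 + 0 + 2.76 + 2.73 + 1.24 + 0.06 = 6.79
R0 > 1, so the population is growing.

growing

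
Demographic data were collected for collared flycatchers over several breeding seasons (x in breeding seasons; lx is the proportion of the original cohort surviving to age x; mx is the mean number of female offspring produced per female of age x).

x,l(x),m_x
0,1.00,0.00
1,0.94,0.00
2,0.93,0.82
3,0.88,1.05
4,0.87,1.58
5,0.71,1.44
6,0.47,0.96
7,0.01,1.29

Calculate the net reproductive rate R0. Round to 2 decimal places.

lx·mx by age: 0, 0, 0.7626, 0.924, 1.3746, 1.0224, 0.4512, 0.0129
R0 = Σ lx·mx = 4.5477 → 4.55

4.55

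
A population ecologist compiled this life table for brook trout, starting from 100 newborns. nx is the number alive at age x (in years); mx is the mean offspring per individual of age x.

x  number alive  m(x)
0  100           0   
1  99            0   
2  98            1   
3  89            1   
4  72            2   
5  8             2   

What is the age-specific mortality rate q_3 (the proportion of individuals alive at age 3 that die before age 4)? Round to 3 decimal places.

0.191

lx = nx/n0 = nx/100: 1, 0.99, 0.98, 0.89, 0.72, 0.08
q_3 = (l_3 − l_4) / l_3 = (0.89 − 0.72) / 0.89
     = 0.17 / 0.89 = 0.191011… → 0.191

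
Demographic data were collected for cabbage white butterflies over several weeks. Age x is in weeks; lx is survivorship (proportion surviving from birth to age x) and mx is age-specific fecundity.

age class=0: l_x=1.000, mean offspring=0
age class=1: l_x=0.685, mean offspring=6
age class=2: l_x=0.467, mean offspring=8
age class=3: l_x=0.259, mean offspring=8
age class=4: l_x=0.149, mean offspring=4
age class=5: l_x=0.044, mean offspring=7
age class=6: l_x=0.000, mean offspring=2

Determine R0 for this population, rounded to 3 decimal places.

10.822

lx·mx by age: 0, 4.11, 3.736, 2.072, 0.596, 0.308, 0
R0 = Σ lx·mx = 10.822 → 10.822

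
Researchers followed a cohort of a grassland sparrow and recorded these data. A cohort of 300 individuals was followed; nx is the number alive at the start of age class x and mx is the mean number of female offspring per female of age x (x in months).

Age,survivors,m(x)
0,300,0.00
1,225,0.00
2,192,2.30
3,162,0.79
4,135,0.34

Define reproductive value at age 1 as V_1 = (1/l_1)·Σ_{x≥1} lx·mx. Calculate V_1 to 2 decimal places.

lx = nx/n0 = nx/300: 1, 0.75, 0.64, 0.54, 0.45
lx·mx for x ≥ 1: 0, 1.472, 0.4266, 0.153 → sum = 2.0516
V_1 = 2.0516 / l_1 = 2.0516 / 0.75 = 2.735467… → 2.74

2.74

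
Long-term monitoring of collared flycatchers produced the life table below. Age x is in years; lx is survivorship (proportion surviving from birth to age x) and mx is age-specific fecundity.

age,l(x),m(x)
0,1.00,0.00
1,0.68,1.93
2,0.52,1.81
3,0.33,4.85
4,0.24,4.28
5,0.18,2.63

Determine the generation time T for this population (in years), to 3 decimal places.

lx·mx: 0, 1.3124, 0.9412, 1.6005, 1.0272, 0.4734 → R0 = 5.3547
x·lx·mx: 0, 1.3124, 1.8824, 4.8015, 4.1088, 2.367 → Σ = 14.4721
T = 14.4721 / 5.3547 = 2.702691… → 2.703

2.703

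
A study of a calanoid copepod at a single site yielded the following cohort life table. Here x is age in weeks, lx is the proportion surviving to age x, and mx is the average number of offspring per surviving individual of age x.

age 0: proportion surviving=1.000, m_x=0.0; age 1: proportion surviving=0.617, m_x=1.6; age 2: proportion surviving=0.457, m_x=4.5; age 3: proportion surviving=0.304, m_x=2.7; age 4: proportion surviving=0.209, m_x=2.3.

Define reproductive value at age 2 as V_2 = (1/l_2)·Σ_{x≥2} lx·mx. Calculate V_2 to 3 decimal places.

7.348

lx·mx for x ≥ 2: 2.0565, 0.8208, 0.4807 → sum = 3.358
V_2 = 3.358 / l_2 = 3.358 / 0.457 = 7.347921… → 7.348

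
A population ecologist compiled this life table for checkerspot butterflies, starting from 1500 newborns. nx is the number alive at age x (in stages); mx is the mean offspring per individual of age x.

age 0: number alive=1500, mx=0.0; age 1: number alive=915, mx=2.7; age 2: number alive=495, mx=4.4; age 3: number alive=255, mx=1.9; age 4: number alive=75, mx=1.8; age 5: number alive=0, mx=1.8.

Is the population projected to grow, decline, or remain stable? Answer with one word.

lx = nx/n0 = nx/1500: 1, 0.61, 0.33, 0.17, 0.05, 0
R0 = Σ lx·mx = 0 + 1.647 + 1.452 + 0.323 + 0.09 + 0 = 3.512
R0 > 1, so the population is growing.

growing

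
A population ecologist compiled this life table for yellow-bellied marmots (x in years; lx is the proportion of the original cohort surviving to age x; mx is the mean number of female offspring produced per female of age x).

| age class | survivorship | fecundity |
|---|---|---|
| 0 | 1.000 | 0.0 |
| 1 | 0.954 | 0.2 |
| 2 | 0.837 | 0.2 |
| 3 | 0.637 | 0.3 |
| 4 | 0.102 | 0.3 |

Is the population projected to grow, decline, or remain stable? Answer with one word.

declining

R0 = Σ lx·mx = 0 + 0.1908 + 0.1674 + 0.1911 + 0.0306 = 0.5799
R0 < 1, so the population is declining.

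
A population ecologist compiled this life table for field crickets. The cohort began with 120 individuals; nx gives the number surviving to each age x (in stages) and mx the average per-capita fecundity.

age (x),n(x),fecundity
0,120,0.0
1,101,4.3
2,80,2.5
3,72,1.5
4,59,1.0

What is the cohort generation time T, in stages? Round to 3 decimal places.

1.740

lx = nx/n0 = nx/120: 1, 0.84167…, 0.66667…, 0.6, 0.49167…
lx·mx: 0, 3.619167…, 1.666667…, 0.9, 0.491667… → R0 = 6.6775…
x·lx·mx: 0, 3.619167…, 3.333333…, 2.7, 1.966667… → Σ = 11.619167…
T = 11.619167… / 6.6775… = 1.740047… → 1.740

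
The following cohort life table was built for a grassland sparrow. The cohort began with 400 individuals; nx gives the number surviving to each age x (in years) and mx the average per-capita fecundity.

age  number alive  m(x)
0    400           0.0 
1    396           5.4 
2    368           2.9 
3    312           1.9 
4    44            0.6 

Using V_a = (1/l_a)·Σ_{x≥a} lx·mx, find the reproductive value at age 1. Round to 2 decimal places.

lx = nx/n0 = nx/400: 1, 0.99, 0.92, 0.78, 0.11
lx·mx for x ≥ 1: 5.346, 2.668, 1.482, 0.066 → sum = 9.562
V_1 = 9.562 / l_1 = 9.562 / 0.99 = 9.658586… → 9.66

9.66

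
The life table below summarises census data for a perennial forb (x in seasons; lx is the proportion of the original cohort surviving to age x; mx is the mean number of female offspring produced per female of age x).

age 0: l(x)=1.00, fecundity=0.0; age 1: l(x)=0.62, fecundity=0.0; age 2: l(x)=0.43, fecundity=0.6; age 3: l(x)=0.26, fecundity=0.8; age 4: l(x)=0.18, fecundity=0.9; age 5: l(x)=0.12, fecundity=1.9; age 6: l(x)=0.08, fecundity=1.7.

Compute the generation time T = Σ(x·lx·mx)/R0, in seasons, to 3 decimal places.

lx·mx: 0, 0, 0.258, 0.208, 0.162, 0.228, 0.136 → R0 = 0.992
x·lx·mx: 0, 0, 0.516, 0.624, 0.648, 1.14, 0.816 → Σ = 3.744
T = 3.744 / 0.992 = 3.774194… → 3.774

3.774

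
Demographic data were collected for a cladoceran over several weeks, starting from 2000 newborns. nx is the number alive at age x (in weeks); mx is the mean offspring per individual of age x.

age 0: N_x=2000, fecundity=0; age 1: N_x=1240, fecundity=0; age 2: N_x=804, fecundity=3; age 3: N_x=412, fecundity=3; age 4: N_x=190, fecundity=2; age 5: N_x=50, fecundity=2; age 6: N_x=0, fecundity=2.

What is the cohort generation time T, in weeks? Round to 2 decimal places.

lx = nx/n0 = nx/2000: 1, 0.62, 0.402, 0.206, 0.095, 0.025, 0
lx·mx: 0, 0, 1.206, 0.618, 0.19, 0.05, 0 → R0 = 2.064
x·lx·mx: 0, 0, 2.412, 1.854, 0.76, 0.25, 0 → Σ = 5.276
T = 5.276 / 2.064 = 2.556202… → 2.56

2.56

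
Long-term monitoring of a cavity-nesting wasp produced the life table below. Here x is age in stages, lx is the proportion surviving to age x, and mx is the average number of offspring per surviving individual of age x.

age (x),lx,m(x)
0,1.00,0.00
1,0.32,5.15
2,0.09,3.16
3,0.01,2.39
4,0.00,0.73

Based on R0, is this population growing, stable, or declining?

R0 = Σ lx·mx = 0 + 1.648 + 0.2844 + 0.0239 + 0 = 1.9563
R0 > 1, so the population is growing.

growing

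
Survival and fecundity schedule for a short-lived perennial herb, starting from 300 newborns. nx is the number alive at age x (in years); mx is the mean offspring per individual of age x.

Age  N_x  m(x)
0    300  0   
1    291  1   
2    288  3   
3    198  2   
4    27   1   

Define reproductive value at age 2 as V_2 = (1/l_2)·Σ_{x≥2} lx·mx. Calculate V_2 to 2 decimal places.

lx = nx/n0 = nx/300: 1, 0.97, 0.96, 0.66, 0.09
lx·mx for x ≥ 2: 2.88, 1.32, 0.09 → sum = 4.29
V_2 = 4.29 / l_2 = 4.29 / 0.96 = 4.46875 → 4.47

4.47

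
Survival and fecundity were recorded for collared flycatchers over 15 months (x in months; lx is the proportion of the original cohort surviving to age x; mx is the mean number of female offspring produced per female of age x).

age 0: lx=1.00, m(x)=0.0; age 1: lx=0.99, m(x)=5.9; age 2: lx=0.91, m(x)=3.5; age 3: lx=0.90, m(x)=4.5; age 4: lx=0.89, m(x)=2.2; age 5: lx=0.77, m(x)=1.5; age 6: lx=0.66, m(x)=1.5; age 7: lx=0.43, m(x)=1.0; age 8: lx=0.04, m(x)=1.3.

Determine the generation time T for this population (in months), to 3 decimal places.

lx·mx: 0, 5.841, 3.185, 4.05, 1.958, 1.155, 0.99, 0.43, 0.052 → R0 = 17.661
x·lx·mx: 0, 5.841, 6.37, 12.15, 7.832, 5.775, 5.94, 3.01, 0.416 → Σ = 47.334
T = 47.334 / 17.661 = 2.680143… → 2.680

2.680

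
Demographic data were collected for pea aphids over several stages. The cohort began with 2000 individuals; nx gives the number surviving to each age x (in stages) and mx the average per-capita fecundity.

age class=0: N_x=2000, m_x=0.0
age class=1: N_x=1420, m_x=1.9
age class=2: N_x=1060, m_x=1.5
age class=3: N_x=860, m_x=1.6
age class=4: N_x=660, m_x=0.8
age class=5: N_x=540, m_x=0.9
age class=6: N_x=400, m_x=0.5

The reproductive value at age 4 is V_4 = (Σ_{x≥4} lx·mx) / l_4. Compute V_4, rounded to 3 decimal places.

lx = nx/n0 = nx/2000: 1, 0.71, 0.53, 0.43, 0.33, 0.27, 0.2
lx·mx for x ≥ 4: 0.264, 0.243, 0.1 → sum = 0.607
V_4 = 0.607 / l_4 = 0.607 / 0.33 = 1.839394… → 1.839

1.839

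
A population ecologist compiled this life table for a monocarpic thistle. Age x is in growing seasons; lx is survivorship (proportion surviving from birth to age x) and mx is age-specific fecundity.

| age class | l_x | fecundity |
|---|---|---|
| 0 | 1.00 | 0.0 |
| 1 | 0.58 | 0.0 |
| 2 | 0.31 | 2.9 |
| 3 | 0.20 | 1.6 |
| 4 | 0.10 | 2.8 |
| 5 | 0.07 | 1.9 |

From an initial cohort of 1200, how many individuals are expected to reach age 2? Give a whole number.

372

Expected survivors = N0 · l_2 = 1200 × 0.31 = 372 → 372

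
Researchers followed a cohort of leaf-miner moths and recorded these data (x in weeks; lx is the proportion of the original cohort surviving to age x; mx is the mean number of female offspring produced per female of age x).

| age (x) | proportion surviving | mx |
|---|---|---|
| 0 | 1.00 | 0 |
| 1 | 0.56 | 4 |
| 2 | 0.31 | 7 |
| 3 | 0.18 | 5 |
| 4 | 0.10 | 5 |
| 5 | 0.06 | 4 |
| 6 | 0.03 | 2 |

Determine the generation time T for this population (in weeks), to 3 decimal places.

lx·mx: 0, 2.24, 2.17, 0.9, 0.5, 0.24, 0.06 → R0 = 6.11
x·lx·mx: 0, 2.24, 4.34, 2.7, 2, 1.2, 0.36 → Σ = 12.84
T = 12.84 / 6.11 = 2.101473… → 2.101

2.101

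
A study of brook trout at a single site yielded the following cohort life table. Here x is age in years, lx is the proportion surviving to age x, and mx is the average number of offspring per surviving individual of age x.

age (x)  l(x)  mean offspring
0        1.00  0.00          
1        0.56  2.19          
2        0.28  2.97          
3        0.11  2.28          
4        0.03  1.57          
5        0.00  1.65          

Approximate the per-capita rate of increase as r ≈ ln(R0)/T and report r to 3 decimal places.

R0 = Σ lx·mx = 0 + 1.2264 + 0.8316 + 0.2508 + 0.0471 + 0 = 2.3559
Σ x·lx·mx = 3.8304; T = 3.8304/2.3559 = 1.62588…
r ≈ ln(R0)/T = ln(2.3559)/1.62588… = 0.52705… → 0.527

0.527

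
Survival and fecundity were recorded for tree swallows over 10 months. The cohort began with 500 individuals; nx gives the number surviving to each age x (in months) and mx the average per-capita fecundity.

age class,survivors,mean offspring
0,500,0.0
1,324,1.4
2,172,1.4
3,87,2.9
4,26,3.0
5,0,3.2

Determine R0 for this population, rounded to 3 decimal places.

2.049

lx = nx/n0 = nx/500: 1, 0.648, 0.344, 0.174, 0.052, 0
lx·mx by age: 0, 0.9072, 0.4816, 0.5046, 0.156, 0
R0 = Σ lx·mx = 2.0494 → 2.049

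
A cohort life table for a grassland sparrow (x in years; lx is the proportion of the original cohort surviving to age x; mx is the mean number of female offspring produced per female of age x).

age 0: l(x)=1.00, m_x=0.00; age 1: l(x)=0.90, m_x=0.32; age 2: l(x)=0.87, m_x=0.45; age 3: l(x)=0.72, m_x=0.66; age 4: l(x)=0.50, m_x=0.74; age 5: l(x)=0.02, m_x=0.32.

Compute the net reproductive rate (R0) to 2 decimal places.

lx·mx by age: 0, 0.288, 0.3915, 0.4752, 0.37, 0.0064
R0 = Σ lx·mx = 1.5311 → 1.53

1.53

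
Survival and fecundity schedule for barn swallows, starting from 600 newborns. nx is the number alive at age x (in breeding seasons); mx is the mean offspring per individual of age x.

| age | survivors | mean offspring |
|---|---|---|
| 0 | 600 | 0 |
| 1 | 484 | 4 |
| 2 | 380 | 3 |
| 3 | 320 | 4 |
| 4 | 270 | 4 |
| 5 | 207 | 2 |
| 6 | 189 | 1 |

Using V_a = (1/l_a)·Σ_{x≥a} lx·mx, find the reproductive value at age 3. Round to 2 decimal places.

lx = nx/n0 = nx/600: 1, 0.80667…, 0.63333…, 0.53333…, 0.45, 0.345, 0.315
lx·mx for x ≥ 3: 2.133333…, 1.8, 0.69, 0.315 → sum = 4.938333…
V_3 = 4.938333… / l_3 = 4.938333… / 0.533333… = 9.259375… → 9.26

9.26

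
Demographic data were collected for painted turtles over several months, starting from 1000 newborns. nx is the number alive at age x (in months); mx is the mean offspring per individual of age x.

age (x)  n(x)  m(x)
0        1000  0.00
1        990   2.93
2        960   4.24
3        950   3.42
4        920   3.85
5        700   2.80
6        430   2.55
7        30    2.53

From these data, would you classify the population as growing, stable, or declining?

lx = nx/n0 = nx/1000: 1, 0.99, 0.96, 0.95, 0.92, 0.7, 0.43, 0.03
R0 = Σ lx·mx = 0 + 2.9007 + 4.0704 + 3.249 + 3.542 + 1.96 + 1.0965 + 0.0759 = 16.8945
R0 > 1, so the population is growing.

growing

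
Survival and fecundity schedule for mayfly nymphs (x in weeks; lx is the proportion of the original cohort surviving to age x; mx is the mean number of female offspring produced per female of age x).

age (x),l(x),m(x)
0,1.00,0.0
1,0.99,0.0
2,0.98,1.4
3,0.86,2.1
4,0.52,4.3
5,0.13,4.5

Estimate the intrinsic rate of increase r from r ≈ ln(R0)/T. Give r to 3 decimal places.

0.537

R0 = Σ lx·mx = 0 + 0 + 1.372 + 1.806 + 2.236 + 0.585 = 5.999
Σ x·lx·mx = 20.031; T = 20.031/5.999 = 3.33906…
r ≈ ln(R0)/T = ln(5.999)/3.33906… = 0.53656… → 0.537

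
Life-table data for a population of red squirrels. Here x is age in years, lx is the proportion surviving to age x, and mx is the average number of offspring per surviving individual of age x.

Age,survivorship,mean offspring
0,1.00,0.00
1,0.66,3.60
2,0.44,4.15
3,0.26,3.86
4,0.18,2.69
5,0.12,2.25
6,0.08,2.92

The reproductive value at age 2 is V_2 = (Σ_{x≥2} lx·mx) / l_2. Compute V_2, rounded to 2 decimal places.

8.68

lx·mx for x ≥ 2: 1.826, 1.0036, 0.4842, 0.27, 0.2336 → sum = 3.8174
V_2 = 3.8174 / l_2 = 3.8174 / 0.44 = 8.675909… → 8.68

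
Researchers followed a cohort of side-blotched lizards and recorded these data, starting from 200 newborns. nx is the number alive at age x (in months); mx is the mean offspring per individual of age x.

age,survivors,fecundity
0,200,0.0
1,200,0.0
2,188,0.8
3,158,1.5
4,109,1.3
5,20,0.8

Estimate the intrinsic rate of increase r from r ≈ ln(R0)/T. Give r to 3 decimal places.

lx = nx/n0 = nx/200: 1, 1, 0.94, 0.79, 0.545, 0.1
R0 = Σ lx·mx = 0 + 0 + 0.752 + 1.185 + 0.7085 + 0.08 = 2.7255
Σ x·lx·mx = 8.293; T = 8.293/2.7255 = 3.04274…
r ≈ ln(R0)/T = ln(2.7255)/3.04274… = 0.32952… → 0.330

0.330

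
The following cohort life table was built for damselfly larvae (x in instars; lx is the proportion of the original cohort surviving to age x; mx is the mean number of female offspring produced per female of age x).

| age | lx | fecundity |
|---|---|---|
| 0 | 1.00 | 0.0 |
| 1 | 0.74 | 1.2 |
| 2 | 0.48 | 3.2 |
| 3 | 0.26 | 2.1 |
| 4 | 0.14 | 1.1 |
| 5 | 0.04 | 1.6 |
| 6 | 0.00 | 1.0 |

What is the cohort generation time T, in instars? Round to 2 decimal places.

2.05

lx·mx: 0, 0.888, 1.536, 0.546, 0.154, 0.064, 0 → R0 = 3.188
x·lx·mx: 0, 0.888, 3.072, 1.638, 0.616, 0.32, 0 → Σ = 6.534
T = 6.534 / 3.188 = 2.049561… → 2.05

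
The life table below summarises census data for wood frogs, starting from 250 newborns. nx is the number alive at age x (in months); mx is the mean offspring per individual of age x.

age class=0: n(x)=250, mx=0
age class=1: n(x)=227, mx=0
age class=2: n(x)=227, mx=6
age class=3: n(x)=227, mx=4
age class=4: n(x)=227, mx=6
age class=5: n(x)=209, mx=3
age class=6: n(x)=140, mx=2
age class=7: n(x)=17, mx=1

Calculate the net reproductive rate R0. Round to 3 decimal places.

lx = nx/n0 = nx/250: 1, 0.908, 0.908, 0.908, 0.908, 0.836, 0.56, 0.068
lx·mx by age: 0, 0, 5.448, 3.632, 5.448, 2.508, 1.12, 0.068
R0 = Σ lx·mx = 18.224 → 18.224

18.224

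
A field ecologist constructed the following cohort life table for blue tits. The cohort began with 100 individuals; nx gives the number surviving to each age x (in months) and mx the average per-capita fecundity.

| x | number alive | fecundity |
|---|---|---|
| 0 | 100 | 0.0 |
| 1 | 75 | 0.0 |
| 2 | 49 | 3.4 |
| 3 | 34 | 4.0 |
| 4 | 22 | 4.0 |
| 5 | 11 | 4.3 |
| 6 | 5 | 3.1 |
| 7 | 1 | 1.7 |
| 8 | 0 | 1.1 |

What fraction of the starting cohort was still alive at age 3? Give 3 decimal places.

0.340

l_3 = n_3/n_0 = 34/100 = 0.34 → 0.340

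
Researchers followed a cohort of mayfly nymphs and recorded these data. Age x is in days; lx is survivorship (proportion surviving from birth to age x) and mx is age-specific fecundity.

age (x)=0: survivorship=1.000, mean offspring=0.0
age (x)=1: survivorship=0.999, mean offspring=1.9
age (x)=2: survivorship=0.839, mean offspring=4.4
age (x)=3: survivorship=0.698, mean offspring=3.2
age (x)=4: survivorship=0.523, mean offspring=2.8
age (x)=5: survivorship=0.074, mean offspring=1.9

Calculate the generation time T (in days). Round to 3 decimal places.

2.391

lx·mx: 0, 1.8981, 3.6916, 2.2336, 1.4644, 0.1406 → R0 = 9.4283
x·lx·mx: 0, 1.8981, 7.3832, 6.7008, 5.8576, 0.703 → Σ = 22.5427
T = 22.5427 / 9.4283 = 2.390961… → 2.391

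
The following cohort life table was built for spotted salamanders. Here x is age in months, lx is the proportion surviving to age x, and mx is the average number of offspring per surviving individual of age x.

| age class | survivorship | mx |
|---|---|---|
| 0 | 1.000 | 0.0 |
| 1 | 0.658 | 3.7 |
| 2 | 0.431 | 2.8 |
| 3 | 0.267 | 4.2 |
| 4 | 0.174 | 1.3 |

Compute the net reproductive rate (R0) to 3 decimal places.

lx·mx by age: 0, 2.4346, 1.2068, 1.1214, 0.2262
R0 = Σ lx·mx = 4.989 → 4.989

4.989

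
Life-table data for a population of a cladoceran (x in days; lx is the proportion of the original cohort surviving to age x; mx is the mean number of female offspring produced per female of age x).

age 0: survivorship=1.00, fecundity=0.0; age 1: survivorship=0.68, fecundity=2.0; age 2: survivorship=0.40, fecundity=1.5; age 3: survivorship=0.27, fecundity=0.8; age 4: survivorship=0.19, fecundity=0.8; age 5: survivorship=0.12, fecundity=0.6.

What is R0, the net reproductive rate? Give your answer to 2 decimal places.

lx·mx by age: 0, 1.36, 0.6, 0.216, 0.152, 0.072
R0 = Σ lx·mx = 2.4 → 2.40

2.40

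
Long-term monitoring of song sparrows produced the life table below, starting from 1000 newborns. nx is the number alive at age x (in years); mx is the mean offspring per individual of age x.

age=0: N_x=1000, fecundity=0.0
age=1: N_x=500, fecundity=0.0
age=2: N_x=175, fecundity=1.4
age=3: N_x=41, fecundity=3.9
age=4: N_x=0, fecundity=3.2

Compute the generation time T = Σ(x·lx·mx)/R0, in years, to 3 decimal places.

2.395

lx = nx/n0 = nx/1000: 1, 0.5, 0.175, 0.041, 0
lx·mx: 0, 0, 0.245, 0.1599, 0 → R0 = 0.4049
x·lx·mx: 0, 0, 0.49, 0.4797, 0 → Σ = 0.9697
T = 0.9697 / 0.4049 = 2.394912… → 2.395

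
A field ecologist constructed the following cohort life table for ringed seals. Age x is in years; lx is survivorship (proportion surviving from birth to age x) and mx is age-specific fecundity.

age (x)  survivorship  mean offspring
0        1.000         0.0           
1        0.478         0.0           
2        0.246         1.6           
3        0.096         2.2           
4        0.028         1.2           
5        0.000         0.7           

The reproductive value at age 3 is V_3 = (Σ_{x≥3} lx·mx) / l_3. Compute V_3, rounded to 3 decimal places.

2.550

lx·mx for x ≥ 3: 0.2112, 0.0336, 0 → sum = 0.2448
V_3 = 0.2448 / l_3 = 0.2448 / 0.096 = 2.55 → 2.550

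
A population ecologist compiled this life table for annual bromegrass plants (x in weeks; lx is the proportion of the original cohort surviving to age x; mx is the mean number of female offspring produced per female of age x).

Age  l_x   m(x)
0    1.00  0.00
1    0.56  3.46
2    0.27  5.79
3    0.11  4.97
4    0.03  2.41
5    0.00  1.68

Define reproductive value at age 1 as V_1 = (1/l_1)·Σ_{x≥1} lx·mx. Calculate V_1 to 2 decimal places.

lx·mx for x ≥ 1: 1.9376, 1.5633, 0.5467, 0.0723, 0 → sum = 4.1199
V_1 = 4.1199 / l_1 = 4.1199 / 0.56 = 7.356964… → 7.36

7.36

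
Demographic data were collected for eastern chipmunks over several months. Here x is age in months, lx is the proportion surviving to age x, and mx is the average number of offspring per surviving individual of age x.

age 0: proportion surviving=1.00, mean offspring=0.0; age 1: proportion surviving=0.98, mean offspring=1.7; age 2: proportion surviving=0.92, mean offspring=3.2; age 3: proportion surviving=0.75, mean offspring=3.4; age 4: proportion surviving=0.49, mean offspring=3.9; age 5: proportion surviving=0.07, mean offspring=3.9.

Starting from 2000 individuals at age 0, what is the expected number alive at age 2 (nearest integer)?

Expected survivors = N0 · l_2 = 2000 × 0.92 = 1840 → 1840

1840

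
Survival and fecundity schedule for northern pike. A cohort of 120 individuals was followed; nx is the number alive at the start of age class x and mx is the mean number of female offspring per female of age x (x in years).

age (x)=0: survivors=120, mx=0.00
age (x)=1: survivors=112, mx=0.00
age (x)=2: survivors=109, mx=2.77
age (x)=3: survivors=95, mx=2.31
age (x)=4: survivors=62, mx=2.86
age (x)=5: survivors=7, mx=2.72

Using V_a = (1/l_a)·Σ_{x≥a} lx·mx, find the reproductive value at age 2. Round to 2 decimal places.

lx = nx/n0 = nx/120: 1, 0.93333…, 0.90833…, 0.79167…, 0.51667…, 0.05833…
lx·mx for x ≥ 2: 2.516083…, 1.82875…, 1.477667…, 0.158667… → sum = 5.981167…
V_2 = 5.981167… / l_2 = 5.981167… / 0.908333… = 6.584771… → 6.58

6.58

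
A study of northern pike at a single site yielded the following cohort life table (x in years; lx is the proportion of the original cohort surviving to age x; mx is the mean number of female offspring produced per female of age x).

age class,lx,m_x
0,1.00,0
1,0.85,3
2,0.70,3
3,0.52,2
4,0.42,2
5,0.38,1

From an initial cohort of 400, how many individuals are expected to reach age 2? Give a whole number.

280

Expected survivors = N0 · l_2 = 400 × 0.70 = 280 → 280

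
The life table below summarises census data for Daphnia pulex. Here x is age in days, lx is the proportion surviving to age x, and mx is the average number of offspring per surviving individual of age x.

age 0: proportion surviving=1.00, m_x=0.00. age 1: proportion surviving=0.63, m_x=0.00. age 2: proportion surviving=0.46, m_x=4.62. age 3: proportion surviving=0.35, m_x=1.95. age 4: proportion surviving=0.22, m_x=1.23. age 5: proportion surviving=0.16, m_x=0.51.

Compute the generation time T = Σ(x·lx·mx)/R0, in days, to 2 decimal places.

2.46

lx·mx: 0, 0, 2.1252, 0.6825, 0.2706, 0.0816 → R0 = 3.1599
x·lx·mx: 0, 0, 4.2504, 2.0475, 1.0824, 0.408 → Σ = 7.7883
T = 7.7883 / 3.1599 = 2.46473… → 2.46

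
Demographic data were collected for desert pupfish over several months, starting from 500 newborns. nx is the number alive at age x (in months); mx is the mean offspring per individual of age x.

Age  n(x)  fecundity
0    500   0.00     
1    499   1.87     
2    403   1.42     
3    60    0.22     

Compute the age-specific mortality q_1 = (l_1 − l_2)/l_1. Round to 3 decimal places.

0.192

lx = nx/n0 = nx/500: 1, 0.998, 0.806, 0.12
q_1 = (l_1 − l_2) / l_1 = (0.998 − 0.806) / 0.998
     = 0.192 / 0.998 = 0.192385… → 0.192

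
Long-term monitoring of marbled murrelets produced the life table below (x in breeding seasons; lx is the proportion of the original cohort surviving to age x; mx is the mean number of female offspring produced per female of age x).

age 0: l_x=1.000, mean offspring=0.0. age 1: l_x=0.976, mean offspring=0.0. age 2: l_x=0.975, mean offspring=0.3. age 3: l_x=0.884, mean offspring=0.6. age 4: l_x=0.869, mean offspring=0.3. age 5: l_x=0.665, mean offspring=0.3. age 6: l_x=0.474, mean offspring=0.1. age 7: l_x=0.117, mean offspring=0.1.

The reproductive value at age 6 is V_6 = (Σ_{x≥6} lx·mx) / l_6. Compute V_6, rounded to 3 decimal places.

lx·mx for x ≥ 6: 0.0474, 0.0117 → sum = 0.0591
V_6 = 0.0591 / l_6 = 0.0591 / 0.474 = 0.124684… → 0.125

0.125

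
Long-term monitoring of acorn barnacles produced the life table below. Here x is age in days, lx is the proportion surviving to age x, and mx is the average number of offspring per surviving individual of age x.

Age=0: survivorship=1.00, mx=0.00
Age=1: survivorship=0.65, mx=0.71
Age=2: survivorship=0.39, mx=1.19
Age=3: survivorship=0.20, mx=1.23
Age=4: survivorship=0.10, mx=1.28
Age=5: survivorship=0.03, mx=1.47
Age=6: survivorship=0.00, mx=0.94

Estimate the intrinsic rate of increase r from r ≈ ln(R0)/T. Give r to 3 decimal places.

R0 = Σ lx·mx = 0 + 0.4615 + 0.4641 + 0.246 + 0.128 + 0.0441 + 0 = 1.3437
Σ x·lx·mx = 2.8602; T = 2.8602/1.3437 = 2.1286…
r ≈ ln(R0)/T = ln(1.3437)/2.1286… = 0.13879… → 0.139

0.139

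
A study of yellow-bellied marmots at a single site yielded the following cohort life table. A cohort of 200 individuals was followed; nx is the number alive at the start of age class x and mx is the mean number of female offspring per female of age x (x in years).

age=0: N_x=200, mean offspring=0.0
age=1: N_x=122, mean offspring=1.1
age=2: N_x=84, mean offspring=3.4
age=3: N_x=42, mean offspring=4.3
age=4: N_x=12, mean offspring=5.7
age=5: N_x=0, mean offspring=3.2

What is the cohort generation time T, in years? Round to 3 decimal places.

lx = nx/n0 = nx/200: 1, 0.61, 0.42, 0.21, 0.06, 0
lx·mx: 0, 0.671, 1.428, 0.903, 0.342, 0 → R0 = 3.344
x·lx·mx: 0, 0.671, 2.856, 2.709, 1.368, 0 → Σ = 7.604
T = 7.604 / 3.344 = 2.273923… → 2.274

2.274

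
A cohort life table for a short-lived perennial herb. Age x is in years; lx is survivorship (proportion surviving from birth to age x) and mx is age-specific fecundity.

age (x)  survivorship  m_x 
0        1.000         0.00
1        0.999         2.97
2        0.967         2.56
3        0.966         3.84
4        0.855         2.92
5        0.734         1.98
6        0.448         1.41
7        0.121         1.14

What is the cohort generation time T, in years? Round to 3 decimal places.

lx·mx: 0, 2.96703, 2.47552, 3.70944, 2.4966, 1.45332, 0.63168, 0.13794 → R0 = 13.87153
x·lx·mx: 0, 2.96703, 4.95104, 11.12832, 9.9864, 7.2666, 3.79008, 0.96558 → Σ = 41.05505
T = 41.05505 / 13.87153 = 2.959663… → 2.960

2.960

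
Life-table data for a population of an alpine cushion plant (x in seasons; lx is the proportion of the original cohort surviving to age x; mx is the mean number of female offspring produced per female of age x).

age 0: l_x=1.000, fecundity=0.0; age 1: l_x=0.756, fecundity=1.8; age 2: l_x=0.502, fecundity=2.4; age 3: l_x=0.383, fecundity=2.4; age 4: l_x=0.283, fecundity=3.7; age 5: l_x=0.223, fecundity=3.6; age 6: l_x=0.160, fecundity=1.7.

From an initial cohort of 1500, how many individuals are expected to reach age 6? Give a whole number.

Expected survivors = N0 · l_6 = 1500 × 0.160 = 240 → 240

240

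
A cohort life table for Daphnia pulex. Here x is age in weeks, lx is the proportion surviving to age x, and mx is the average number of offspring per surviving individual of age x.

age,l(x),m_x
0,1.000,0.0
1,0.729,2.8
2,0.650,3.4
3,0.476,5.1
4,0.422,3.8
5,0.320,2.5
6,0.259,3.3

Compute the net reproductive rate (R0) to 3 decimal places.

lx·mx by age: 0, 2.0412, 2.21, 2.4276, 1.6036, 0.8, 0.8547
R0 = Σ lx·mx = 9.9371 → 9.937

9.937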